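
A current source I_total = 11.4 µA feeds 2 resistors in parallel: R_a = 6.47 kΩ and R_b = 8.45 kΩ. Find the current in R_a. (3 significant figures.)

For two parallel branches, I_k = I_total · (other R)/(sum of R).
I(R_a) = 11.4 × 8.45/(6.47 + 8.45) = 11.4 × 0.5664 = 6.456 µA.

I ≈ 6.46 µA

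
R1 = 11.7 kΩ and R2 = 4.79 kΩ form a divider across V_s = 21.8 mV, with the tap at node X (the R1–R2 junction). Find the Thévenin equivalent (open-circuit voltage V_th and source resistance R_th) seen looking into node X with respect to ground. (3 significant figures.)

V_th is the unloaded tap voltage: V_s · R2/(R1+R2) = 21.8 × 0.2905 = 6.332 mV.
Zeroing V_s shorts the top of R1 to ground, so R_th = R1 ‖ R2 = 3.399 kΩ.

V_th ≈ 6.33 mV, R_th ≈ 3.40 kΩ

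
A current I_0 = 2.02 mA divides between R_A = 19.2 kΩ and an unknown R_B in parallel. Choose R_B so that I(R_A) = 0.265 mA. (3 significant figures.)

In a two-way split, I_A/I_0 = R_B/(R_A + R_B).
With f = 0.1312, R_B = R_A · f/(1−f) = 19.2 × 0.1510 = 2.899 kΩ.

R_B ≈ 2.90 kΩ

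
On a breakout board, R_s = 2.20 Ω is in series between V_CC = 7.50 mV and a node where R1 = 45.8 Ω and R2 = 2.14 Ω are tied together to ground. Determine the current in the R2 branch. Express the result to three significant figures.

Combine the parallel branches: R_p = (1/45.8 + 1/2.14)⁻¹ = 2.044 Ω.
V_A by voltage divider: V_A = 7.50 × 2.044/(2.20 + 2.044) = 3.613 mV.
I(R2) = V_A / R2 = 3.613/2.14 = 1.688 mA.

I ≈ 1.69 mA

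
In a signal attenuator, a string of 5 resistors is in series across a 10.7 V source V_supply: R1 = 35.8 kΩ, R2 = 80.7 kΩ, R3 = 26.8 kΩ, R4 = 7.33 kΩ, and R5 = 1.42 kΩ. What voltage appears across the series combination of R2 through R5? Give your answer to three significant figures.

ΣR = 35.8 + 80.7 + 26.8 + 7.33 + 1.42 = 152.1 kΩ.
R_{R2..R5} = 80.7 + 26.8 + 7.33 + 1.42 = 116.2 kΩ.
Voltage divider: V = V_supply · (116.2 / 152.1) = 10.7 × 0.7646 = 8.181 V.

V ≈ 8.18 V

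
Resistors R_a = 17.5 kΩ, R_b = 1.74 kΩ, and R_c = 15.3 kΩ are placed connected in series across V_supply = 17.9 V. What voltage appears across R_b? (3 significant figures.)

Series total: ΣR = 17.5 + 1.74 + 15.3 = 34.54 kΩ.
By the voltage-divider rule, V = 17.9 × 1.740/34.54 = 0.9017 V.

V ≈ 0.902 V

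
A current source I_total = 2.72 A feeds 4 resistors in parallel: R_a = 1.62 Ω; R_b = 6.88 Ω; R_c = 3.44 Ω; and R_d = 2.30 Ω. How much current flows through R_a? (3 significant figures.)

I ≈ 1.13 A

Conductances: ΣG = 1/1.62 + 1/6.88 + 1/3.44 + 1/2.30 = 1.488 (1/Ω).
R_a takes the fraction G_k/ΣG = 0.6173/1.488 = 0.4148, so I = 2.72 × 0.4148 = 1.128 A.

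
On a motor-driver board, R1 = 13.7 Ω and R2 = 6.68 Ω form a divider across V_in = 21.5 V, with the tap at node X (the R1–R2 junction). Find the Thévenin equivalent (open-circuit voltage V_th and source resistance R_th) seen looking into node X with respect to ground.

Open-circuit (no load on X): V_th = V_in · R2/(R1 + R2) = 21.5 × 6.68/(13.70 + 6.68) = 7.047 V.
With V_in suppressed (replaced by a short), R_th = R1 ‖ R2 = (13.70 × 6.68)/(13.70 + 6.68) = 4.490 Ω.

V_th ≈ 7.05 V, R_th ≈ 4.49 Ω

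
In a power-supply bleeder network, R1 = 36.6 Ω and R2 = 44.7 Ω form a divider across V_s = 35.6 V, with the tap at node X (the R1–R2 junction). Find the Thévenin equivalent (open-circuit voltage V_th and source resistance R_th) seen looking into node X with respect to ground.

With X open, the divider is unloaded: V_th = 35.6 × 44.7/81.30 = 19.57 V.
With V_s suppressed (replaced by a short), R_th = R1 ‖ R2 = (36.60 × 44.7)/(36.60 + 44.7) = 20.12 Ω.

V_th ≈ 19.6 V, R_th ≈ 20.1 Ω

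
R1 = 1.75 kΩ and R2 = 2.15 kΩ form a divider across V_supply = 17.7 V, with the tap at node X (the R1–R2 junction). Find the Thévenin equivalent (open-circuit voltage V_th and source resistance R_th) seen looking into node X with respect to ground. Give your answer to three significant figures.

Open-circuit (no load on X): V_th = V_supply · R2/(R1 + R2) = 17.7 × 2.15/(1.750 + 2.15) = 9.758 V.
Zeroing V_supply shorts the top of R1 to ground, so R_th = R1 ‖ R2 = 0.9647 kΩ.

V_th ≈ 9.76 V, R_th ≈ 0.965 kΩ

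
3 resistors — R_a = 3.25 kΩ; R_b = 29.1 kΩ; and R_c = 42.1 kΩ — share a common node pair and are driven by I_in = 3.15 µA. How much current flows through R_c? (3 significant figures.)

I ≈ 0.205 µA

Total conductance ΣG = 1/3.25 + 1/29.1 + 1/42.1 = 0.3658 (units of 1/kΩ).
Current divider: I(R_c) = I_in · G_k/ΣG = 3.15 × (0.02375/0.3658) = 3.15 × 0.06493 = 0.2045 µA.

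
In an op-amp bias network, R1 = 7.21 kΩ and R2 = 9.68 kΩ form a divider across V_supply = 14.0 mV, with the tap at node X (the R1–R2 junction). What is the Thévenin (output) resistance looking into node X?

Zeroing V_supply shorts the top of R1 to ground, so R_th = R1 ‖ R2 = 4.132 kΩ.

R_th ≈ 4.13 kΩ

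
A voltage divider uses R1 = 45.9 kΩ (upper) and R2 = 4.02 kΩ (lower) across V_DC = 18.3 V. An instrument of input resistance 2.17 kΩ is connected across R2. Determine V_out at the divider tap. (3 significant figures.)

R2 ‖ R_L = (4.02 × 2.17)/(4.02 + 2.17) = 1.409 kΩ.
Now apply the divider: V_out = 18.3 × 0.02979 = 0.5451 V.

V_out ≈ 0.545 V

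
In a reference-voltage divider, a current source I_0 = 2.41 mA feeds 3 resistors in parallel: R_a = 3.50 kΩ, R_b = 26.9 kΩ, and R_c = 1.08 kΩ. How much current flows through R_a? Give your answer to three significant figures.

ΣG = 1/3.50 + 1/26.9 + 1/1.08 = 1.249.
Current divider: I(R_a) = I_0 · G_k/ΣG = 2.41 × (0.2857/1.249) = 2.41 × 0.2288 = 0.5514 mA.

I ≈ 0.551 mA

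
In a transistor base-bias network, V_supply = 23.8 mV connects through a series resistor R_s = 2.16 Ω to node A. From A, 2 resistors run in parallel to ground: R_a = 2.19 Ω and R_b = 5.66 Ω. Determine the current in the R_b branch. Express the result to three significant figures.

Equivalent of the parallel group: R_p = 1.579 Ω.
V_A = 23.8 × 1.579/3.739 = 10.05 mV.
I(R_b) = V_A / R_b = 10.05/5.66 = 1.776 mA.

I ≈ 1.78 mA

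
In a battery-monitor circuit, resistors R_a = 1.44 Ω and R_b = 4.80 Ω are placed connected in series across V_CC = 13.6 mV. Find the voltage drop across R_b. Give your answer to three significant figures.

ΣR = 1.44 + 4.80 = 6.240 Ω.
By the voltage-divider rule, V = 13.6 × 4.800/6.240 = 10.46 mV.

V ≈ 10.5 mV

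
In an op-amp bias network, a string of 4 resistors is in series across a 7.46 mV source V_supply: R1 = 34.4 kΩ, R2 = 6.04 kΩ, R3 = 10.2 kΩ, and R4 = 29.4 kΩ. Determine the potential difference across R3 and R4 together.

V ≈ 3.69 mV

ΣR = 34.4 + 6.04 + 10.2 + 29.4 = 80.04 kΩ.
R_{R3..R4} = 10.2 + 29.4 = 39.60 kΩ.
Voltage divider: V = V_supply · (39.60 / 80.04) = 7.46 × 0.4948 = 3.691 mV.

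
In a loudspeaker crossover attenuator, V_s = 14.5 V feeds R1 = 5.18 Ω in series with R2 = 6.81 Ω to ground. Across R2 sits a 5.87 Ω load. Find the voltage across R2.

V_out ≈ 5.49 V

The load sits in parallel with R2, giving an effective lower resistance R2' = R2·R_L/(R2+R_L) = 3.153 Ω.
Now apply the divider: V_out = 14.5 × 0.3783 = 5.486 V.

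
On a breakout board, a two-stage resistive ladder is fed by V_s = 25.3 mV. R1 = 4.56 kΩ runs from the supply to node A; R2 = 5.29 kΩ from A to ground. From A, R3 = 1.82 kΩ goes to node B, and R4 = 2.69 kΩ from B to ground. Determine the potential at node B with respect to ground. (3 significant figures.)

V_B ≈ 5.25 mV

Looking into the second stage from A: R3 + R4 = 4.510 kΩ appears in parallel with R2.
Effective lower resistance at A: R2 ‖ 4.510 = 2.434 kΩ.
First divider: V_A = V_s · 2.434/(4.56 + 2.434) = 8.806 mV.
V_B = V_A × 0.5965 = 5.252 mV.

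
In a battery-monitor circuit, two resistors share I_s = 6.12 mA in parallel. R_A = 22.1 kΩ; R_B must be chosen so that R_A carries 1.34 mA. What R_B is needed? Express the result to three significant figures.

Two-branch current divider: I_A = I_s · R_B/(R_A + R_B).
With f = 0.2190, R_B = R_A · f/(1−f) = 22.1 × 0.2803 = 6.195 kΩ.

R_B ≈ 6.20 kΩ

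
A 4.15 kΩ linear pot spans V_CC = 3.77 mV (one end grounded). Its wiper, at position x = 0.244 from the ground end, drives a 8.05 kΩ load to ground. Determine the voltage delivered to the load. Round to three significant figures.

V_out ≈ 0.840 mV

The pot divides into 3.137 kΩ above the wiper and 1.013 kΩ below.
R_L loads the lower segment: effective lower R = 0.8995 kΩ.
Loaded-divider output: V_out = 3.77 × 0.2228 = 0.8400 mV.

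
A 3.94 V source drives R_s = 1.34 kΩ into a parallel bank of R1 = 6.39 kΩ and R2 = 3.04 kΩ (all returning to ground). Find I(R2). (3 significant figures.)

I ≈ 0.785 mA

Combine the parallel branches: R_p = (1/6.39 + 1/3.04)⁻¹ = 2.060 kΩ.
V_A = 3.94 × 2.060/3.400 = 2.387 V.
I(R2) = V_A / R2 = 2.387/3.04 = 0.7853 mA.
(Check via current divider: I_total = 1.159 mA; share G_k/ΣG = 0.6776 → same result.)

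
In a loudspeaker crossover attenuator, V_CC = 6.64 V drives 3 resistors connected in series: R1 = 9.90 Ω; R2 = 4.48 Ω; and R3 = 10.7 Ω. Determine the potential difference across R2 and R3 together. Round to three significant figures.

Total series resistance ΣR = 9.90 + 4.48 + 10.7 = 25.08 Ω.
R_{R2..R3} = 4.48 + 10.7 = 15.18 Ω.
V = V_CC · R/ΣR = 6.64 × 0.6053 = 4.019 V.

V ≈ 4.02 V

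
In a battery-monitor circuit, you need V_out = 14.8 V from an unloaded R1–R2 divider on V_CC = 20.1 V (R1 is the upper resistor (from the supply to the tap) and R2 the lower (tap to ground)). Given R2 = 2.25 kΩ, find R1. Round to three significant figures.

R1 ≈ 0.806 kΩ

Required fraction k = V_out/V_CC = 0.7363.
R1 = R2·(1/k − 1) = 2.25 × 0.3581 = 0.8057 kΩ.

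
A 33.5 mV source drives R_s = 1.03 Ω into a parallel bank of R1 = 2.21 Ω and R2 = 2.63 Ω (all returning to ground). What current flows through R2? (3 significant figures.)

Parallel bank: R_p = 1/(1/2.21 + 1/2.63) = 1.201 Ω.
Node voltage V_A = V_in · R_p/(R_s + R_p) = 33.5 × 0.5383 = 18.03 mV.
Branch current I = V_A/R2 = 18.03/2.63 = 6.857 mA.
(Equivalently: I_total = 15.02 mA, then current-divider fraction G_k/ΣG = 0.4566.)

I ≈ 6.86 mA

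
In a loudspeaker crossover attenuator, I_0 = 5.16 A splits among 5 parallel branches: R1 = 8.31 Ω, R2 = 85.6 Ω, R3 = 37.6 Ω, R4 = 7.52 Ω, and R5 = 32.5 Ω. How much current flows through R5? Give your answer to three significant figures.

ΣG = 1/8.31 + 1/85.6 + 1/37.6 + 1/7.52 + 1/32.5 = 0.3224.
Current divider: I(R5) = I_0 · G_k/ΣG = 5.16 × (0.03077/0.3224) = 5.16 × 0.09545 = 0.4925 A.

I ≈ 0.493 A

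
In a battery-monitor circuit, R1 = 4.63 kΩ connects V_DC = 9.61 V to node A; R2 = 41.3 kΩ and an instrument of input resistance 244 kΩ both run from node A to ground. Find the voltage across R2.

V_out ≈ 8.50 V

R2 ‖ R_L = (41.3 × 244)/(41.3 + 244) = 35.32 kΩ.
Now apply the divider: V_out = 9.61 × 0.8841 = 8.496 V.
(Unloaded it would be 8.64 V; the load pulls it down.)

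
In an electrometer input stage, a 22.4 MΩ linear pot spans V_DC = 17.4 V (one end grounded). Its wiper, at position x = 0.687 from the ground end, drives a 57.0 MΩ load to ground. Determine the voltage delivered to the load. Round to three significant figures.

V_out ≈ 11.0 V

Split the track: R_lower = x·R_p = 15.39 MΩ, R_upper = (1−x)·R_p = 7.011 MΩ.
(x·R_p) ‖ R_L = 12.12 MΩ.
Loaded-divider output: V_out = 17.4 × 0.6335 = 11.02 V.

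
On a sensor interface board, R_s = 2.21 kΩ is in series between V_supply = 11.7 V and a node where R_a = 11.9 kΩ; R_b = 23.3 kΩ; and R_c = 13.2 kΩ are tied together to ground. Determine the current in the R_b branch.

Equivalent of the parallel group: R_p = 4.933 kΩ.
V_A = 11.7 × 4.933/7.143 = 8.080 V.
I(R_b) = V_A / R_b = 8.080/23.3 = 0.3468 mA.

I ≈ 0.347 mA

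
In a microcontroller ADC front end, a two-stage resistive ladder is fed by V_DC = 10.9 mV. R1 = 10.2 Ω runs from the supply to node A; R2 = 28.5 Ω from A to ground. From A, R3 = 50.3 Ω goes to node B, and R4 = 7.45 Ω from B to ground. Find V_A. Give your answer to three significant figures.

The second stage (R3 + R4 = 57.75 Ω) loads node A in parallel with R2.
R2 ‖ (R3+R4) = 19.08 Ω.
First divider: V_A = V_DC · 19.08/(10.2 + 19.08) = 7.103 mV.

V_A ≈ 7.10 mV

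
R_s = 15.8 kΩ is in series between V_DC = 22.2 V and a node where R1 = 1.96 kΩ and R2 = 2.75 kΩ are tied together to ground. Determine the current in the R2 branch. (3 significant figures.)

Parallel bank: R_p = 1/(1/1.96 + 1/2.75) = 1.144 kΩ.
Node voltage V_A = V_DC · R_p/(R_s + R_p) = 22.2 × 0.06754 = 1.499 V.
Branch current I = V_A/R2 = 1.499/2.75 = 0.5452 mA.

I ≈ 0.545 mA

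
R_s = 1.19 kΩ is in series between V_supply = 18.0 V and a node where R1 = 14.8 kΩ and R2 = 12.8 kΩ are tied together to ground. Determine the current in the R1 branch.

I ≈ 1.04 mA

Parallel bank: R_p = 1/(1/14.8 + 1/12.8) = 6.864 kΩ.
V_A = 18.0 × 6.864/8.054 = 15.34 V.
Branch current I = V_A/R1 = 15.34/14.8 = 1.037 mA.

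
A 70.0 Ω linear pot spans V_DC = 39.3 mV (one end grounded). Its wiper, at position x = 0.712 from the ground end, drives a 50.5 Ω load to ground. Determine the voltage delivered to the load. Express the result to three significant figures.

Lower segment x·R_p = 49.84 Ω; upper segment (1−x)·R_p = 20.16 Ω.
R_L loads the lower segment: effective lower R = 25.08 Ω.
Loaded-divider output: V_out = 39.3 × 0.5544 = 21.79 mV.

V_out ≈ 21.8 mV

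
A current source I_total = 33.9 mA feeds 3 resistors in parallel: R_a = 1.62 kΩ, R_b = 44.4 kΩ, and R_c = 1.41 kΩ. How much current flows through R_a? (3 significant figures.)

I ≈ 15.5 mA

ΣG = 1/1.62 + 1/44.4 + 1/1.41 = 1.349.
R_a takes the fraction G_k/ΣG = 0.6173/1.349 = 0.4576, so I = 33.9 × 0.4576 = 15.51 mA.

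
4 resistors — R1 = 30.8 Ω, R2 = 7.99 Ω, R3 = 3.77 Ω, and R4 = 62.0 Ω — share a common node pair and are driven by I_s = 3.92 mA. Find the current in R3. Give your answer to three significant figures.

I ≈ 2.37 mA

Conductances: ΣG = 1/30.8 + 1/7.99 + 1/3.77 + 1/62.0 = 0.4390 (1/Ω).
By the current-divider rule, I = I_s · G_k/ΣG = 3.92 × 0.6042 = 2.369 mA.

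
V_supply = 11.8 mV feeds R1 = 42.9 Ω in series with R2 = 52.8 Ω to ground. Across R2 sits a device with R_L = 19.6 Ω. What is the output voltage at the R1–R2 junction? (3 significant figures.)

V_out ≈ 2.95 mV

R2 ‖ R_L = (52.8 × 19.6)/(52.8 + 19.6) = 14.29 Ω.
Then V_out = V_supply · R2'/(R1 + R2') = 11.8 × 14.29/57.19 = 2.949 mV.
(Unloaded it would be 6.51 mV; the load pulls it down.)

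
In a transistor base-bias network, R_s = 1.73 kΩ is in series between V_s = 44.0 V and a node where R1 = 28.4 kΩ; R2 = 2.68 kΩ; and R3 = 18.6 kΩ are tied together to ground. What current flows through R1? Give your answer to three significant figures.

Parallel bank: R_p = 1/(1/28.4 + 1/2.68 + 1/18.6) = 2.164 kΩ.
Node voltage V_A = V_s · R_p/(R_s + R_p) = 44.0 × 0.5557 = 24.45 V.
Branch current I = V_A/R1 = 24.45/28.4 = 0.8610 mA.

I ≈ 0.861 mA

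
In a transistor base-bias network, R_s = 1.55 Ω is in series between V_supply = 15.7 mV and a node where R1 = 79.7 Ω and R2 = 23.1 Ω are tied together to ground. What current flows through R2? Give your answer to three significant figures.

I ≈ 0.626 mA

Parallel bank: R_p = 1/(1/79.7 + 1/23.1) = 17.91 Ω.
V_A by voltage divider: V_A = 15.7 × 17.91/(1.55 + 17.91) = 14.45 mV.
I(R2) = V_A / R2 = 14.45/23.1 = 0.6255 mA.
(Equivalently: I_total = 0.8068 mA, then current-divider fraction G_k/ΣG = 0.7753.)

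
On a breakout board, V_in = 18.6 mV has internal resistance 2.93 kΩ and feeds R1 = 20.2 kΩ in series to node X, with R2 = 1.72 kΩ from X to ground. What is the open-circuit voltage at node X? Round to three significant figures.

R1' = 2.93 + 20.2 = 23.13 kΩ (source resistance + R1).
With X open, the divider is unloaded: V_th = 18.6 × 1.72/24.85 = 1.287 mV.

V_th ≈ 1.29 mV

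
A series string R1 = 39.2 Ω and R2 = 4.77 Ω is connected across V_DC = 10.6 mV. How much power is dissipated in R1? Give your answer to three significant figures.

P ≈ 2.28 µW

ΣR = 43.97 Ω → I = 10.6/43.97 = 0.2411 mA.
P = I²R = 0.05812 × 39.2 = 2.278 µW.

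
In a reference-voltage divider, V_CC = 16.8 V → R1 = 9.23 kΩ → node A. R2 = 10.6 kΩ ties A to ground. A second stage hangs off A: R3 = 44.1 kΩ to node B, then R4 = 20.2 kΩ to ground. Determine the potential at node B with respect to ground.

V_B ≈ 2.62 V

Node A sees R2 in parallel with the series input of stage 2, R3 + R4 = 64.30 kΩ.
Effective lower resistance at A: R2 ‖ 64.30 = 9.100 kΩ.
So V_A = 16.8 × 0.4965 = 8.340 V.
V_B = V_A × 0.3142 = 2.620 V.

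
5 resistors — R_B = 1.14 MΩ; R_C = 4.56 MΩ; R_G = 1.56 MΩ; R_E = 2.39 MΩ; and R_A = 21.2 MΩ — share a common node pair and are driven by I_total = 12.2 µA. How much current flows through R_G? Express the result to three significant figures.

Conductances: ΣG = 1/1.14 + 1/4.56 + 1/1.56 + 1/2.39 + 1/21.2 = 2.203 (1/MΩ).
By the current-divider rule, I = I_total · G_k/ΣG = 12.2 × 0.2910 = 3.550 µA.

I ≈ 3.55 µA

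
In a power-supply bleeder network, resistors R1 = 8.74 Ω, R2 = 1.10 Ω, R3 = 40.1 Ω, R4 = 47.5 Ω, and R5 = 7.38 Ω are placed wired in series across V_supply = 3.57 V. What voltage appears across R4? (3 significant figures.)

V ≈ 1.62 V

ΣR = 8.74 + 1.10 + 40.1 + 47.5 + 7.38 = 104.8 Ω.
Voltage divider: V = V_supply · (47.50 / 104.8) = 3.57 × 0.4532 = 1.618 V.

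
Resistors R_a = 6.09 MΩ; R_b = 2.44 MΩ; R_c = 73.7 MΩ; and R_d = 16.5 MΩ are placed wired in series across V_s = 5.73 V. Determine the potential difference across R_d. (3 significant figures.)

ΣR = 6.09 + 2.44 + 73.7 + 16.5 = 98.73 MΩ.
By the voltage-divider rule, V = 5.73 × 16.50/98.73 = 0.9576 V.

V ≈ 0.958 V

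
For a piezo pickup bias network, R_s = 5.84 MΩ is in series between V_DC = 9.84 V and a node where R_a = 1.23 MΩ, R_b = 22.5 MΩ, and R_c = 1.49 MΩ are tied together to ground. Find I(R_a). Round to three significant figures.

Equivalent of the parallel group: R_p = 0.6542 MΩ.
Node voltage V_A = V_DC · R_p/(R_s + R_p) = 9.84 × 0.1007 = 0.9912 V.
Branch current I = V_A/R_a = 0.9912/1.23 = 0.8059 µA.
(Equivalently: I_total = 1.515 µA, then current-divider fraction G_k/ΣG = 0.5319.)

I ≈ 0.806 µA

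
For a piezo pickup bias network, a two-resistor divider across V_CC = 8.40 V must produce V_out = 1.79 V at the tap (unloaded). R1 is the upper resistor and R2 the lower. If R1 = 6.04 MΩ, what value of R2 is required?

R2 ≈ 1.64 MΩ

V_out/V_CC = R2/(R1+R2) = 0.2131.
Rearranging, R2 = R1·k/(1−k) = 6.04 × 0.2708 = 1.636 MΩ.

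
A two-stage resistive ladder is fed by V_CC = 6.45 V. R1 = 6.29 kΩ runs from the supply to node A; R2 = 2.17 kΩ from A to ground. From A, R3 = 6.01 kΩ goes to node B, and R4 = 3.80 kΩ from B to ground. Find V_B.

V_B ≈ 0.550 V

Looking into the second stage from A: R3 + R4 = 9.810 kΩ appears in parallel with R2.
Effective lower resistance at A: R2 ‖ 9.810 = 1.777 kΩ.
First divider: V_A = V_CC · 1.777/(6.29 + 1.777) = 1.421 V.
Stage 2 is unloaded, so V_B = V_A · R4/(R3+R4) = 1.421 × 3.80/9.810 = 0.5503 V.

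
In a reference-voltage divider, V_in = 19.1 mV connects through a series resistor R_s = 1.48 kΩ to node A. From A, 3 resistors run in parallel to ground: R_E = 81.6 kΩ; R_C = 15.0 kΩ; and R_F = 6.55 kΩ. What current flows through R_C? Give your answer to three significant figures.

I ≈ 0.948 µA

Combine the parallel branches: R_p = (1/81.6 + 1/15.0 + 1/6.55)⁻¹ = 4.318 kΩ.
V_A by voltage divider: V_A = 19.1 × 4.318/(1.48 + 4.318) = 14.22 mV.
I(R_C) = V_A / R_C = 14.22/15.0 = 0.9483 µA.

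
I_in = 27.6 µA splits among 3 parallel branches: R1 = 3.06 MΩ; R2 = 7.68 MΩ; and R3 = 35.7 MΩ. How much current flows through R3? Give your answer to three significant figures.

Conductances: ΣG = 1/3.06 + 1/7.68 + 1/35.7 = 0.4850 (1/MΩ).
R3 takes the fraction G_k/ΣG = 0.02801/0.4850 = 0.05775, so I = 27.6 × 0.05775 = 1.594 µA.

I ≈ 1.59 µA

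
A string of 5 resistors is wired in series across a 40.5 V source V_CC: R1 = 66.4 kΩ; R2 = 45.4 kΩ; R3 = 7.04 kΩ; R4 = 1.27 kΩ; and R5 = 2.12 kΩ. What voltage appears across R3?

ΣR = 66.4 + 45.4 + 7.04 + 1.27 + 2.12 = 122.2 kΩ.
V = V_CC · R/ΣR = 40.5 × 0.05760 = 2.333 V.

V ≈ 2.33 V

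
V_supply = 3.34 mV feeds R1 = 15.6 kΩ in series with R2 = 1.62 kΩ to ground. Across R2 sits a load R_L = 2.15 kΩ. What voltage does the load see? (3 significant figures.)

R2 ‖ R_L = (1.62 × 2.15)/(1.62 + 2.15) = 0.9239 kΩ.
Voltage divider with the loaded lower leg: V_out = 3.34 × 0.9239/(15.6 + 0.9239) = 3.34 × 0.05591 = 0.1867 mV.

V_out ≈ 0.187 mV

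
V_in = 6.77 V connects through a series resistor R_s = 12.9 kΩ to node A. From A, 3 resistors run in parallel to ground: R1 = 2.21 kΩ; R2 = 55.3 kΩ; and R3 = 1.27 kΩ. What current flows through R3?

Parallel bank: R_p = 1/(1/2.21 + 1/55.3 + 1/1.27) = 0.7949 kΩ.
V_A by voltage divider: V_A = 6.77 × 0.7949/(12.9 + 0.7949) = 0.3930 V.
Branch current I = V_A/R3 = 0.3930/1.27 = 0.3094 mA.

I ≈ 0.309 mA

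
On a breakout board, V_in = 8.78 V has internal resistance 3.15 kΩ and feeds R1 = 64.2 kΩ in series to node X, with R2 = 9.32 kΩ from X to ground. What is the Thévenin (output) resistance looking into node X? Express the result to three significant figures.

R_th ≈ 8.19 kΩ

R1' = 3.15 + 64.2 = 67.35 kΩ (source resistance + R1).
Looking into X with the source shorted: R_th = R1'·R2/(R1'+R2) = 67.35 × 9.32/76.67 = 8.187 kΩ.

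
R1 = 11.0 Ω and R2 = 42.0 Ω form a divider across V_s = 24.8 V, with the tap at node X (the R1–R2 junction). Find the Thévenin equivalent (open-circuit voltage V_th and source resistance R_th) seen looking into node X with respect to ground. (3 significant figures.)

V_th ≈ 19.7 V, R_th ≈ 8.72 Ω

With X open, the divider is unloaded: V_th = 24.8 × 42.0/53.00 = 19.65 V.
With V_s suppressed (replaced by a short), R_th = R1 ‖ R2 = (11.00 × 42.0)/(11.00 + 42.0) = 8.717 Ω.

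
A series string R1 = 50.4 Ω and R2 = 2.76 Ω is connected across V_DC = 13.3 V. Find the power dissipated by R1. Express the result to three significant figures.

The common current is I = 13.3/53.16 = 0.2502 A.
P = I²R = 0.06259 × 50.4 = 3.155 W.

P ≈ 3.15 W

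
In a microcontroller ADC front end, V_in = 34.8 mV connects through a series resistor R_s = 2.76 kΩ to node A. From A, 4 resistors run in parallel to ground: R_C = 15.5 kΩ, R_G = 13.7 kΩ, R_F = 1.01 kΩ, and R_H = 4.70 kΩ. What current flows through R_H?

I ≈ 1.58 µA

Parallel bank: R_p = 1/(1/15.5 + 1/13.7 + 1/1.01 + 1/4.70) = 0.7461 kΩ.
Node voltage V_A = V_in · R_p/(R_s + R_p) = 34.8 × 0.2128 = 7.405 mV.
I(R_H) = V_A / R_H = 7.405/4.70 = 1.576 µA.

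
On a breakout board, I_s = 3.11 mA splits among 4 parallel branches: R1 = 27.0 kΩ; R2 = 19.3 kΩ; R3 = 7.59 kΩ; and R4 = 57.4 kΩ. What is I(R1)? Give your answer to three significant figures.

I ≈ 0.484 mA

Conductances: ΣG = 1/27.0 + 1/19.3 + 1/7.59 + 1/57.4 = 0.2380 (1/kΩ).
By the current-divider rule, I = I_s · G_k/ΣG = 3.11 × 0.1556 = 0.4839 mA.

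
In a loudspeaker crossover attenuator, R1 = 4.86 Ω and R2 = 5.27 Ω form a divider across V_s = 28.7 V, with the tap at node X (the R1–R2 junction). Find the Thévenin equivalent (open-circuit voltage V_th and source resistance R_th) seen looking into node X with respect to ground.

V_th ≈ 14.9 V, R_th ≈ 2.53 Ω

Open-circuit (no load on X): V_th = V_s · R2/(R1 + R2) = 28.7 × 5.27/(4.860 + 5.27) = 14.93 V.
Zeroing V_s shorts the top of R1 to ground, so R_th = R1 ‖ R2 = 2.528 Ω.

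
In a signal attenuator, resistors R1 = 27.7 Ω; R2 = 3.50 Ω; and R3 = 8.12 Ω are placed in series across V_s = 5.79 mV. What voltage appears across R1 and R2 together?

V ≈ 4.59 mV

ΣR = 27.7 + 3.50 + 8.12 = 39.32 Ω.
R_{R1..R2} = 27.7 + 3.50 = 31.20 Ω.
By the voltage-divider rule, V = 5.79 × 31.20/39.32 = 4.594 mV.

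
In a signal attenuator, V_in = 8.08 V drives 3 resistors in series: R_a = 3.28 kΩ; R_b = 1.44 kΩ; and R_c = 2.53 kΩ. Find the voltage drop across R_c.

Series total: ΣR = 3.28 + 1.44 + 2.53 = 7.250 kΩ.
Voltage divider: V = V_in · (2.530 / 7.250) = 8.08 × 0.3490 = 2.820 V.

V ≈ 2.82 V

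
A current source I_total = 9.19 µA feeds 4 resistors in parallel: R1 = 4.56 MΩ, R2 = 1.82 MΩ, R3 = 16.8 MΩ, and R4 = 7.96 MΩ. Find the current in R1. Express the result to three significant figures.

I ≈ 2.11 µA

ΣG = 1/4.56 + 1/1.82 + 1/16.8 + 1/7.96 = 0.9539.
Current divider: I(R1) = I_total · G_k/ΣG = 9.19 × (0.2193/0.9539) = 9.19 × 0.2299 = 2.113 µA.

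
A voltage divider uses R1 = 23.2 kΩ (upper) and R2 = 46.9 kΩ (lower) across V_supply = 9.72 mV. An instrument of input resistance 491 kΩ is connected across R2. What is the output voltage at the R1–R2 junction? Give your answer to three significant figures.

R2 ‖ R_L = (46.9 × 491)/(46.9 + 491) = 42.81 kΩ.
Voltage divider with the loaded lower leg: V_out = 9.72 × 42.81/(23.2 + 42.81) = 9.72 × 0.6485 = 6.304 mV.
(Unloaded it would be 6.50 mV; the load pulls it down.)

V_out ≈ 6.30 mV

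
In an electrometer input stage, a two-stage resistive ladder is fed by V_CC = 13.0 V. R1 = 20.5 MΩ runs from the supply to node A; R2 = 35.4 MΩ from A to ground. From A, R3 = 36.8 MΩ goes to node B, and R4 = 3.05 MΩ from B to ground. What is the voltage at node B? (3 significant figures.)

V_B ≈ 0.475 V

The second stage (R3 + R4 = 39.85 MΩ) loads node A in parallel with R2.
Effective lower resistance at A: R2 ‖ 39.85 = 18.75 MΩ.
So V_A = 13.0 × 0.4777 = 6.210 V.
Then the unloaded second divider: V_B = V_A × R4/(R3+R4) = 6.210 × 0.07654 = 0.4753 V.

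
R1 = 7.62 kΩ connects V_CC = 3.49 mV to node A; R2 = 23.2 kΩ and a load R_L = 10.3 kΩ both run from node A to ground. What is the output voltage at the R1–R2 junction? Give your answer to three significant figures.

The load sits in parallel with R2, giving an effective lower resistance R2' = R2·R_L/(R2+R_L) = 7.133 kΩ.
Then V_out = V_CC · R2'/(R1 + R2') = 3.49 × 7.133/14.75 = 1.687 mV.
(Unloaded it would be 2.63 mV; the load pulls it down.)

V_out ≈ 1.69 mV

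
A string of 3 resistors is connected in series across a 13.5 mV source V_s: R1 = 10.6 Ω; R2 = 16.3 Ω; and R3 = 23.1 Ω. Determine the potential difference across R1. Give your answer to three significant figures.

Series total: ΣR = 10.6 + 16.3 + 23.1 = 50.00 Ω.
V = V_s · R/ΣR = 13.5 × 0.2120 = 2.862 mV.

V ≈ 2.86 mV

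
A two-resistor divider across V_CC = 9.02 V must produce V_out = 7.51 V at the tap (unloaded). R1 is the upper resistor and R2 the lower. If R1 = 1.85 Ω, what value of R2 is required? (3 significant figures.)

V_out/V_CC = R2/(R1+R2) = 0.8326.
Rearranging, R2 = R1·k/(1−k) = 1.85 × 4.974 = 9.201 Ω.

R2 ≈ 9.20 Ω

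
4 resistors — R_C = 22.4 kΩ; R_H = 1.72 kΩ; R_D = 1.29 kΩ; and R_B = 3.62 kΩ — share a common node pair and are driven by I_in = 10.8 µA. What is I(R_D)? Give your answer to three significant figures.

I ≈ 4.99 µA

Total conductance ΣG = 1/22.4 + 1/1.72 + 1/1.29 + 1/3.62 = 1.677 (units of 1/kΩ).
Current divider: I(R_D) = I_in · G_k/ΣG = 10.8 × (0.7752/1.677) = 10.8 × 0.4621 = 4.991 µA.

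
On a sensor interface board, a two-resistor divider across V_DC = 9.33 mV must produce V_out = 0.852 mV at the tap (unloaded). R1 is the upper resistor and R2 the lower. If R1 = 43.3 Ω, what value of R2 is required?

R2 ≈ 4.35 Ω

V_out/V_DC = R2/(R1+R2) = 0.09132.
R2 = R1 · 0.09132/(1 − 0.09132) = 4.351 Ω.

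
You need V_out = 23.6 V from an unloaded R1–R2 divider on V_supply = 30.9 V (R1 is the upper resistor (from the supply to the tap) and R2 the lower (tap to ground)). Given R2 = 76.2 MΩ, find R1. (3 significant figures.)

The divider ratio is R2/(R1+R2) = 23.6/30.9 = 0.7638.
Rearranging, R1 = R2·(1−k)/k = 76.2 × 0.3093 = 23.57 MΩ.

R1 ≈ 23.6 MΩ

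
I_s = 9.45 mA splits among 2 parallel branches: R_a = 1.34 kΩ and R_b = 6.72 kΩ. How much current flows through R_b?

I ≈ 1.57 mA

For two parallel branches, I_k = I_s · (other R)/(sum of R).
I(R_b) = 9.45 × 1.34/(1.34 + 6.72) = 9.45 × 0.1663 = 1.571 mA.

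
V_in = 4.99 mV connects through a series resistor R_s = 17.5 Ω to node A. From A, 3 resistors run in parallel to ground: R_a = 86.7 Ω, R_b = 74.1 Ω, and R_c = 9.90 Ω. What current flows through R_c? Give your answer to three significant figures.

I ≈ 0.157 mA

Equivalent of the parallel group: R_p = 7.934 Ω.
V_A by voltage divider: V_A = 4.99 × 7.934/(17.5 + 7.934) = 1.557 mV.
Branch current I = V_A/R_c = 1.557/9.90 = 0.1572 mA.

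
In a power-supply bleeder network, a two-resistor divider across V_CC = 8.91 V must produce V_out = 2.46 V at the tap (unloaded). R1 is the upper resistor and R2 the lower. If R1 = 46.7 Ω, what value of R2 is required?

The divider ratio is R2/(R1+R2) = 2.46/8.91 = 0.2761.
So R2 = R1 · V_out/(V_CC − V_out) = 46.7 × 2.46/(8.91 − 2.46) = 46.7 × 0.3814 = 17.81 Ω.

R2 ≈ 17.8 Ω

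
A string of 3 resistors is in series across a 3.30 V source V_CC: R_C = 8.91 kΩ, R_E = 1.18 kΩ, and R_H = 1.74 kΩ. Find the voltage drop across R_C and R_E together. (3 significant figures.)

V ≈ 2.81 V

Series total: ΣR = 8.91 + 1.18 + 1.74 = 11.83 kΩ.
R_{R_C..R_E} = 8.91 + 1.18 = 10.09 kΩ.
V = V_CC · R/ΣR = 3.30 × 0.8529 = 2.815 V.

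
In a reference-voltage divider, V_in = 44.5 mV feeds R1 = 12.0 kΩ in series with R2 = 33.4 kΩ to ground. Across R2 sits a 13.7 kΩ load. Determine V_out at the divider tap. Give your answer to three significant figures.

First combine the lower leg with the load: R2 ‖ R_L = 9.715 kΩ.
Voltage divider with the loaded lower leg: V_out = 44.5 × 9.715/(12.0 + 9.715) = 44.5 × 0.4474 = 19.91 mV.
(Unloaded it would be 32.7 mV; the load pulls it down.)

V_out ≈ 19.9 mV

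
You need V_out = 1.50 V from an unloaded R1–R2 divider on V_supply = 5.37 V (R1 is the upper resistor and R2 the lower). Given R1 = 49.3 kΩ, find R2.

The divider ratio is R2/(R1+R2) = 1.50/5.37 = 0.2793.
R2 = R1 · 0.2793/(1 − 0.2793) = 19.11 kΩ.

R2 ≈ 19.1 kΩ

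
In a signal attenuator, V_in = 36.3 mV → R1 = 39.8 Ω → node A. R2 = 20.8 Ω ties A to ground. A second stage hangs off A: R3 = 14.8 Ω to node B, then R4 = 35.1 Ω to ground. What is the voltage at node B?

The second stage (R3 + R4 = 49.90 Ω) loads node A in parallel with R2.
Effective lower resistance at A: R2 ‖ 49.90 = 14.68 Ω.
V_A = 36.3 × 14.68/(39.8 + 14.68) = 9.782 mV.
V_B = V_A × 0.7034 = 6.880 mV.

V_B ≈ 6.88 mV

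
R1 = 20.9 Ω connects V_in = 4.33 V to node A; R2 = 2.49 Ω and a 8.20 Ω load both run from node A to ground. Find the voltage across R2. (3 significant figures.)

V_out ≈ 0.363 V

First combine the lower leg with the load: R2 ‖ R_L = 1.910 Ω.
Then V_out = V_in · R2'/(R1 + R2') = 4.33 × 1.910/22.81 = 0.3626 V.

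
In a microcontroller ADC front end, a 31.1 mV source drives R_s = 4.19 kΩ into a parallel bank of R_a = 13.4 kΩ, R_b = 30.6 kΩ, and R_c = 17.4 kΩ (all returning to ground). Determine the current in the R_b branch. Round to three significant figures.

Combine the parallel branches: R_p = (1/13.4 + 1/30.6 + 1/17.4)⁻¹ = 6.069 kΩ.
V_A = 31.1 × 6.069/10.26 = 18.40 mV.
Branch current I = V_A/R_b = 18.40/30.6 = 0.6012 µA.
(Equivalently: I_total = 3.032 µA, then current-divider fraction G_k/ΣG = 0.1983.)

I ≈ 0.601 µA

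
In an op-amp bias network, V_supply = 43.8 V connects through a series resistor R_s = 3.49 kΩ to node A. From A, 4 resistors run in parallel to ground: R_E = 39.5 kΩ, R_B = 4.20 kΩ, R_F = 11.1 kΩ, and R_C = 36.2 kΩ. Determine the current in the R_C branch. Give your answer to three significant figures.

I ≈ 0.519 mA

Combine the parallel branches: R_p = (1/39.5 + 1/4.20 + 1/11.1 + 1/36.2)⁻¹ = 2.624 kΩ.
V_A = 43.8 × 2.624/6.114 = 18.80 V.
I(R_C) = V_A / R_C = 18.80/36.2 = 0.5193 mA.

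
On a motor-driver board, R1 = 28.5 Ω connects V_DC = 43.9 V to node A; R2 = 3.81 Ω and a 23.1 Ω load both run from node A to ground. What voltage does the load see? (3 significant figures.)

The load sits in parallel with R2, giving an effective lower resistance R2' = R2·R_L/(R2+R_L) = 3.271 Ω.
Voltage divider with the loaded lower leg: V_out = 43.9 × 3.271/(28.5 + 3.271) = 43.9 × 0.1029 = 4.519 V.
(Unloaded it would be 5.18 V; the load pulls it down.)

V_out ≈ 4.52 V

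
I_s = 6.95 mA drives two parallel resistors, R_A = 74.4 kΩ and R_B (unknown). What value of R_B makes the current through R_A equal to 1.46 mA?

In a two-way split, I_A/I_s = R_B/(R_A + R_B).
1.46/6.95 = R_B/(R_A + R_B) → R_B = R_A · (0.2101)/(1 − 0.2101) = 74.4 × 0.2659 = 19.79 kΩ.

R_B ≈ 19.8 kΩ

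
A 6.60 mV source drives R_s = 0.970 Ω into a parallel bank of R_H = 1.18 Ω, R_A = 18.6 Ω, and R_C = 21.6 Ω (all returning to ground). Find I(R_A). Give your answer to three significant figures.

I ≈ 0.185 mA

Parallel bank: R_p = 1/(1/1.18 + 1/18.6 + 1/21.6) = 1.055 Ω.
V_A by voltage divider: V_A = 6.60 × 1.055/(0.970 + 1.055) = 3.439 mV.
Branch current I = V_A/R_A = 3.439/18.6 = 0.1849 mA.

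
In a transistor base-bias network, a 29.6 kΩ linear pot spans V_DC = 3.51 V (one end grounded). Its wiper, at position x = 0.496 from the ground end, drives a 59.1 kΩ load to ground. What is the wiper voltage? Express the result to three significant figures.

V_out ≈ 1.55 V

Lower segment x·R_p = 14.68 kΩ; upper segment (1−x)·R_p = 14.92 kΩ.
R_L loads the lower segment: effective lower R = 11.76 kΩ.
V_out = 3.51 × 11.76/(14.92 + 11.76) = 1.547 V.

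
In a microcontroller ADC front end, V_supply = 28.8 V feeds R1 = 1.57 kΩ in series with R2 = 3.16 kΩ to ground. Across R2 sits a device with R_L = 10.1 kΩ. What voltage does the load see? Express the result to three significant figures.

V_out ≈ 17.4 V

R2 ‖ R_L = (3.16 × 10.1)/(3.16 + 10.1) = 2.407 kΩ.
Voltage divider with the loaded lower leg: V_out = 28.8 × 2.407/(1.57 + 2.407) = 28.8 × 0.6052 = 17.43 V.
(Unloaded it would be 19.2 V; the load pulls it down.)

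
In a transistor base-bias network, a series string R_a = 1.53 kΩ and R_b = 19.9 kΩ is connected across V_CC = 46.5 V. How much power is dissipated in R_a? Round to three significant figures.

The common current is I = 46.5/21.43 = 2.170 mA.
V(R_a) = I·R = 3.320 V; P = V·I = 3.320 × 2.170 = 7.204 mW.

P ≈ 7.20 mW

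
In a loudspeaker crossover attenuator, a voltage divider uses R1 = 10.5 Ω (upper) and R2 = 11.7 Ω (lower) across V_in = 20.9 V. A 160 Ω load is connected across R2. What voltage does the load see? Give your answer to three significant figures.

V_out ≈ 10.6 V

First combine the lower leg with the load: R2 ‖ R_L = 10.90 Ω.
Then V_out = V_in · R2'/(R1 + R2') = 20.9 × 10.90/21.40 = 10.65 V.
(Unloaded it would be 11.0 V; the load pulls it down.)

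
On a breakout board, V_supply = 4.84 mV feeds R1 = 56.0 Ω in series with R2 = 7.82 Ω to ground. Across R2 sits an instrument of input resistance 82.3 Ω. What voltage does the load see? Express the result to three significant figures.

V_out ≈ 0.547 mV

First combine the lower leg with the load: R2 ‖ R_L = 7.141 Ω.
Now apply the divider: V_out = 4.84 × 0.1131 = 0.5474 mV.
(Unloaded it would be 0.593 mV; the load pulls it down.)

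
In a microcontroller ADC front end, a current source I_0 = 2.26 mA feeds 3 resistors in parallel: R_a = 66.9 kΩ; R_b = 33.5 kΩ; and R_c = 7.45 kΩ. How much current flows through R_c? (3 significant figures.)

Conductances: ΣG = 1/66.9 + 1/33.5 + 1/7.45 = 0.1790 (1/kΩ).
R_c takes the fraction G_k/ΣG = 0.1342/0.1790 = 0.7498, so I = 2.26 × 0.7498 = 1.694 mA.

I ≈ 1.69 mA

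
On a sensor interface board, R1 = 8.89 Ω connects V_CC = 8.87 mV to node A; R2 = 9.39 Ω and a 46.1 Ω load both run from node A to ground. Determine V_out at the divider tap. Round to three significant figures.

The load sits in parallel with R2, giving an effective lower resistance R2' = R2·R_L/(R2+R_L) = 7.801 Ω.
Now apply the divider: V_out = 8.87 × 0.4674 = 4.146 mV.
(Unloaded it would be 4.56 mV; the load pulls it down.)

V_out ≈ 4.15 mV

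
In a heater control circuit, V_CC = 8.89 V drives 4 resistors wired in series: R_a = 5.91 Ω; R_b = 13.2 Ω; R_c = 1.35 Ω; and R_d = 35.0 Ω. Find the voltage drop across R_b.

ΣR = 5.91 + 13.2 + 1.35 + 35.0 = 55.46 Ω.
Voltage divider: V = V_CC · (13.20 / 55.46) = 8.89 × 0.2380 = 2.116 V.

V ≈ 2.12 V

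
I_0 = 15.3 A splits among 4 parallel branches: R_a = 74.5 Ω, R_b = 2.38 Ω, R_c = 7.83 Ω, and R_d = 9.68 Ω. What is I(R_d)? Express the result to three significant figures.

I ≈ 2.38 A

Conductances: ΣG = 1/74.5 + 1/2.38 + 1/7.83 + 1/9.68 = 0.6646 (1/Ω).
R_d takes the fraction G_k/ΣG = 0.1033/0.6646 = 0.1554, so I = 15.3 × 0.1554 = 2.378 A.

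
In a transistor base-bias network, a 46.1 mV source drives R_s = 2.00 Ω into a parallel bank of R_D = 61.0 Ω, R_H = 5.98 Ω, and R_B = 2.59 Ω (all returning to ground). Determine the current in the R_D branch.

Parallel bank: R_p = 1/(1/61.0 + 1/5.98 + 1/2.59) = 1.755 Ω.
Node voltage V_A = V_DC · R_p/(R_s + R_p) = 46.1 × 0.4674 = 21.55 mV.
Branch current I = V_A/R_D = 21.55/61.0 = 0.3532 mA.

I ≈ 0.353 mA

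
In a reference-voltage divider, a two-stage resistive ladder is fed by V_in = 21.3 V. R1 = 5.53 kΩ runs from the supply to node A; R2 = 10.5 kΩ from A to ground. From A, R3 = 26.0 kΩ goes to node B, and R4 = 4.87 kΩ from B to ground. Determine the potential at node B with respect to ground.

Node A sees R2 in parallel with the series input of stage 2, R3 + R4 = 30.87 kΩ.
R2 ‖ (R3+R4) = 7.835 kΩ.
V_A = 21.3 × 7.835/(5.53 + 7.835) = 12.49 V.
V_B = V_A × 0.1578 = 1.970 V.

V_B ≈ 1.97 V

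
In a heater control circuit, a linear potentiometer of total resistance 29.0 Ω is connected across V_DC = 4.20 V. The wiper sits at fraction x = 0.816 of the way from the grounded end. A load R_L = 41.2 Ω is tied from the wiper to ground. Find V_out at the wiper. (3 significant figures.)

V_out ≈ 3.10 V

Lower segment x·R_p = 23.66 Ω; upper segment (1−x)·R_p = 5.336 Ω.
(x·R_p) ‖ R_L = 15.03 Ω.
Loaded-divider output: V_out = 4.20 × 0.7380 = 3.100 V.
(Unloaded: V_out = x·V_DC = 3.43 V.)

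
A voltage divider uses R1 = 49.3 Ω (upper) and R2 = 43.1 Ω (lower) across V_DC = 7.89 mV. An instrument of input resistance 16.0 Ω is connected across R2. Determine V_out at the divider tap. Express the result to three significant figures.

V_out ≈ 1.51 mV

First combine the lower leg with the load: R2 ‖ R_L = 11.67 Ω.
Voltage divider with the loaded lower leg: V_out = 7.89 × 11.67/(49.3 + 11.67) = 7.89 × 0.1914 = 1.510 mV.
(Unloaded it would be 3.68 mV; the load pulls it down.)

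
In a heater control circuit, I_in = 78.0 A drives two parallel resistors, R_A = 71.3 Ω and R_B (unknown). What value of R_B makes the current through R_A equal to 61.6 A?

R_B ≈ 268 Ω

The fraction through R_A equals R_B/(R_A+R_B).
61.6/78.0 = R_B/(R_A + R_B) → R_B = R_A · (0.7897)/(1 − 0.7897) = 71.3 × 3.756 = 267.8 Ω.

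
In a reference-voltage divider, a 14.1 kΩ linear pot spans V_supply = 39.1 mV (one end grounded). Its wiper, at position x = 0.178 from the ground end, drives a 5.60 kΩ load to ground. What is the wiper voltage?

The pot divides into 11.59 kΩ above the wiper and 2.510 kΩ below.
R_L loads the lower segment: effective lower R = 1.733 kΩ.
Then V_out = V_supply · 1.733/(11.59 + 1.733) = 5.086 mV.

V_out ≈ 5.09 mV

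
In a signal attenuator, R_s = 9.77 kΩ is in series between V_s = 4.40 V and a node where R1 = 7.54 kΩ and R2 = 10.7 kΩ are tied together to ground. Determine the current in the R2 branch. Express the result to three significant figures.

I ≈ 0.128 mA

Combine the parallel branches: R_p = (1/7.54 + 1/10.7)⁻¹ = 4.423 kΩ.
V_A = 4.40 × 4.423/14.19 = 1.371 V.
I(R2) = V_A / R2 = 1.371/10.7 = 0.1282 mA.
(Equivalently: I_total = 0.3100 mA, then current-divider fraction G_k/ΣG = 0.4134.)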